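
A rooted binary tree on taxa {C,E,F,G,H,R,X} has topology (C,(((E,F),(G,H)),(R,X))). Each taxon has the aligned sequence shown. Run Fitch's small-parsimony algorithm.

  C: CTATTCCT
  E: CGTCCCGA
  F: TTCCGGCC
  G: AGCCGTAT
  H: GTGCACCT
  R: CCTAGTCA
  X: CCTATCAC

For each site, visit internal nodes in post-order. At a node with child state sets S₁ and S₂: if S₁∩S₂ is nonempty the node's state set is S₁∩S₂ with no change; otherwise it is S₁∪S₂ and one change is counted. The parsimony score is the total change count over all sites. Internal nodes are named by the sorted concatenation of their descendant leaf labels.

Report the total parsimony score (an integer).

EF@0: {C} ∪ {T} = {C,T} (union, +1)
GH@0: {A} ∪ {G} = {A,G} (union, +1)
EFGH@0: {C,T} ∪ {A,G} = {A,C,G,T} (union, +1)
RX@0: {C} ∩ {C} = {C} (intersection, +0)
EFGHRX@0: {A,C,G,T} ∩ {C} = {C} (intersection, +0)
CEFGHRX@0: {C} ∩ {C} = {C} (intersection, +0)
EF@1: {G} ∪ {T} = {G,T} (union, +1)
GH@1: {G} ∪ {T} = {G,T} (union, +1)
EFGH@1: {G,T} ∩ {G,T} = {G,T} (intersection, +0)
RX@1: {C} ∩ {C} = {C} (intersection, +0)
EFGHRX@1: {G,T} ∪ {C} = {C,G,T} (union, +1)
CEFGHRX@1: {T} ∩ {C,G,T} = {T} (intersection, +0)
EF@2: {T} ∪ {C} = {C,T} (union, +1)
GH@2: {C} ∪ {G} = {C,G} (union, +1)
EFGH@2: {C,T} ∩ {C,G} = {C} (intersection, +0)
RX@2: {T} ∩ {T} = {T} (intersection, +0)
EFGHRX@2: {C} ∪ {T} = {C,T} (union, +1)
CEFGHRX@2: {A} ∪ {C,T} = {A,C,T} (union, +1)
EF@3: {C} ∩ {C} = {C} (intersection, +0)
GH@3: {C} ∩ {C} = {C} (intersection, +0)
EFGH@3: {C} ∩ {C} = {C} (intersection, +0)
RX@3: {A} ∩ {A} = {A} (intersection, +0)
EFGHRX@3: {C} ∪ {A} = {A,C} (union, +1)
CEFGHRX@3: {T} ∪ {A,C} = {A,C,T} (union, +1)
EF@4: {C} ∪ {G} = {C,G} (union, +1)
GH@4: {G} ∪ {A} = {A,G} (union, +1)
EFGH@4: {C,G} ∩ {A,G} = {G} (intersection, +0)
RX@4: {G} ∪ {T} = {G,T} (union, +1)
EFGHRX@4: {G} ∩ {G,T} = {G} (intersection, +0)
CEFGHRX@4: {T} ∪ {G} = {G,T} (union, +1)
EF@5: {C} ∪ {G} = {C,G} (union, +1)
GH@5: {T} ∪ {C} = {C,T} (union, +1)
EFGH@5: {C,G} ∩ {C,T} = {C} (intersection, +0)
RX@5: {T} ∪ {C} = {C,T} (union, +1)
EFGHRX@5: {C} ∩ {C,T} = {C} (intersection, +0)
CEFGHRX@5: {C} ∩ {C} = {C} (intersection, +0)
EF@6: {G} ∪ {C} = {C,G} (union, +1)
GH@6: {A} ∪ {C} = {A,C} (union, +1)
EFGH@6: {C,G} ∩ {A,C} = {C} (intersection, +0)
RX@6: {C} ∪ {A} = {A,C} (union, +1)
EFGHRX@6: {C} ∩ {A,C} = {C} (intersection, +0)
CEFGHRX@6: {C} ∩ {C} = {C} (intersection, +0)
EF@7: {A} ∪ {C} = {A,C} (union, +1)
GH@7: {T} ∩ {T} = {T} (intersection, +0)
EFGH@7: {A,C} ∪ {T} = {A,C,T} (union, +1)
RX@7: {A} ∪ {C} = {A,C} (union, +1)
EFGHRX@7: {A,C,T} ∩ {A,C} = {A,C} (intersection, +0)
CEFGHRX@7: {T} ∪ {A,C} = {A,C,T} (union, +1)
per-site changes: [3, 3, 4, 2, 4, 3, 3, 4]; total = 26

26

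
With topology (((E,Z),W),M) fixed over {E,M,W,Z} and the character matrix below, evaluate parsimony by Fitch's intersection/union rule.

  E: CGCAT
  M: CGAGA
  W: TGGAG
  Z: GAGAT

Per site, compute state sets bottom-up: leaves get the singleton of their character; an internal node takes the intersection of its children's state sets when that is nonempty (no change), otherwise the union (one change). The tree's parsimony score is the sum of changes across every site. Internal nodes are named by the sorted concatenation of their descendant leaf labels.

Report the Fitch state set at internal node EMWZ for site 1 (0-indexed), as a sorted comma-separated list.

G

[col 0] EZ: children E:{C}, Z:{G} ∪→ {C,G}; cost 1
[col 0] EWZ: children EZ:{C,G}, W:{T} ∪→ {C,G,T}; cost 1
[col 0] EMWZ: children EWZ:{C,G,T}, M:{C} ∩→ {C}; cost 0
[col 1] EZ: children E:{G}, Z:{A} ∪→ {A,G}; cost 1
[col 1] EWZ: children EZ:{A,G}, W:{G} ∩→ {G}; cost 0
[col 1] EMWZ: children EWZ:{G}, M:{G} ∩→ {G}; cost 0
[col 2] EZ: children E:{C}, Z:{G} ∪→ {C,G}; cost 1
[col 2] EWZ: children EZ:{C,G}, W:{G} ∩→ {G}; cost 0
[col 2] EMWZ: children EWZ:{G}, M:{A} ∪→ {A,G}; cost 1
[col 3] EZ: children E:{A}, Z:{A} ∩→ {A}; cost 0
[col 3] EWZ: children EZ:{A}, W:{A} ∩→ {A}; cost 0
[col 3] EMWZ: children EWZ:{A}, M:{G} ∪→ {A,G}; cost 1
[col 4] EZ: children E:{T}, Z:{T} ∩→ {T}; cost 0
[col 4] EWZ: children EZ:{T}, W:{G} ∪→ {G,T}; cost 1
[col 4] EMWZ: children EWZ:{G,T}, M:{A} ∪→ {A,G,T}; cost 1
per-site changes: [2, 1, 2, 1, 2]; total = 8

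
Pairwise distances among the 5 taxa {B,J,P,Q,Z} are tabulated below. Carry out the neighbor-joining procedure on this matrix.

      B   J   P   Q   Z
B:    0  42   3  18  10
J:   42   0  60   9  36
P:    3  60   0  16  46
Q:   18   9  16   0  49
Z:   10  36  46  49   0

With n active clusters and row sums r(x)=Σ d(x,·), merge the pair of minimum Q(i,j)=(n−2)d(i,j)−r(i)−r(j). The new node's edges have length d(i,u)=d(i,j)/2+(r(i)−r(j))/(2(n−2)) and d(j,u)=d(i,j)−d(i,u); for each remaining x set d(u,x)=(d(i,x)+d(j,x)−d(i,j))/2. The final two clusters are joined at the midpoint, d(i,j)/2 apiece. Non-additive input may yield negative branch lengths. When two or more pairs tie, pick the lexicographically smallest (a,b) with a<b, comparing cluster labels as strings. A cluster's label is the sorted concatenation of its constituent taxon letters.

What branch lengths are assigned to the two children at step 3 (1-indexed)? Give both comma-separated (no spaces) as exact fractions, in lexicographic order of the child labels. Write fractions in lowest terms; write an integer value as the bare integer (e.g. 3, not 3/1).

33/4,79/4

step 1: merge (J,Q) at d=9, Q=-212; branch lengths J→41/3, Q→-14/3; new cluster JQ
  updated: d(B,JQ)=51/2, d(JQ,P)=67/2, d(JQ,Z)=38
step 2: merge (B,P) at d=3, Q=-115; branch lengths B→-19/2, P→25/2; new cluster BP
  updated: d(BP,JQ)=28, d(BP,Z)=53/2
step 3: merge (BP,JQ) at d=28, Q=-185/2; branch lengths BP→33/4, JQ→79/4; new cluster BJPQ
  updated: d(BJPQ,Z)=73/4
step 4: merge (BJPQ,Z) at d=73/4; branch lengths BJPQ→73/8, Z→73/8; new cluster BJPQZ
final tree: (((B:-19/2,P:25/2):33/4,(J:41/3,Q:-14/3):79/4):73/8,Z:73/8)
total length: 233/4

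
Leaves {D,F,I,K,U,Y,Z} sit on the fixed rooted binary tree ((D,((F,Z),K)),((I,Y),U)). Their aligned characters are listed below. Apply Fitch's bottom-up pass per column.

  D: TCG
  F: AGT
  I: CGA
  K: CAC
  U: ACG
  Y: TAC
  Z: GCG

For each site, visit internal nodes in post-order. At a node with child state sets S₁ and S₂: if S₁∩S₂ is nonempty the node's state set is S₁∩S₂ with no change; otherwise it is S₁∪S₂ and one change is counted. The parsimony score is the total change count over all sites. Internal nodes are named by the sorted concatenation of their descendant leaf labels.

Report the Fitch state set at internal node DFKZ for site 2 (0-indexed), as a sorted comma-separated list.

G

[col 0] FZ: children F:{A}, Z:{G} ∪→ {A,G}; cost 1
[col 0] FKZ: children FZ:{A,G}, K:{C} ∪→ {A,C,G}; cost 1
[col 0] DFKZ: children D:{T}, FKZ:{A,C,G} ∪→ {A,C,G,T}; cost 1
[col 0] IY: children I:{C}, Y:{T} ∪→ {C,T}; cost 1
[col 0] IUY: children IY:{C,T}, U:{A} ∪→ {A,C,T}; cost 1
[col 0] DFIKUYZ: children DFKZ:{A,C,G,T}, IUY:{A,C,T} ∩→ {A,C,T}; cost 0
[col 1] FZ: children F:{G}, Z:{C} ∪→ {C,G}; cost 1
[col 1] FKZ: children FZ:{C,G}, K:{A} ∪→ {A,C,G}; cost 1
[col 1] DFKZ: children D:{C}, FKZ:{A,C,G} ∩→ {C}; cost 0
[col 1] IY: children I:{G}, Y:{A} ∪→ {A,G}; cost 1
[col 1] IUY: children IY:{A,G}, U:{C} ∪→ {A,C,G}; cost 1
[col 1] DFIKUYZ: children DFKZ:{C}, IUY:{A,C,G} ∩→ {C}; cost 0
[col 2] FZ: children F:{T}, Z:{G} ∪→ {G,T}; cost 1
[col 2] FKZ: children FZ:{G,T}, K:{C} ∪→ {C,G,T}; cost 1
[col 2] DFKZ: children D:{G}, FKZ:{C,G,T} ∩→ {G}; cost 0
[col 2] IY: children I:{A}, Y:{C} ∪→ {A,C}; cost 1
[col 2] IUY: children IY:{A,C}, U:{G} ∪→ {A,C,G}; cost 1
[col 2] DFIKUYZ: children DFKZ:{G}, IUY:{A,C,G} ∩→ {G}; cost 0
per-site changes: [5, 4, 4]; total = 13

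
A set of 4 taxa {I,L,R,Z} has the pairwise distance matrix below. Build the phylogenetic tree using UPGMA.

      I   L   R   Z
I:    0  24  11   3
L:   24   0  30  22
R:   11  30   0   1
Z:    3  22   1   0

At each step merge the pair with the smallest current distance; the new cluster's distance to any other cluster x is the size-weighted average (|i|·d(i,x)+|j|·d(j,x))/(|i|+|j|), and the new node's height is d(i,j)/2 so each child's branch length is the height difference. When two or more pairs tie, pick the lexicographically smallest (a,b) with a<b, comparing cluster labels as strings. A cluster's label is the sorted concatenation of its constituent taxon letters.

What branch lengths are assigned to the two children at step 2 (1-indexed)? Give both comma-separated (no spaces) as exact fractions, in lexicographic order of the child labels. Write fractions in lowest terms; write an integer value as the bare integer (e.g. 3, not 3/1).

step 1: merge (R,Z) at d=1; branch lengths R→1/2, Z→1/2; new cluster RZ
  updated: d(I,RZ)=7, d(L,RZ)=26
step 2: merge (I,RZ) at d=7; branch lengths I→7/2, RZ→3; new cluster IRZ
  updated: d(IRZ,L)=76/3
step 3: merge (IRZ,L) at d=76/3; branch lengths IRZ→55/6, L→38/3; new cluster ILRZ
final tree: ((I:7/2,(R:1/2,Z:1/2):3):55/6,L:38/3)
total length: 88/3

7/2,3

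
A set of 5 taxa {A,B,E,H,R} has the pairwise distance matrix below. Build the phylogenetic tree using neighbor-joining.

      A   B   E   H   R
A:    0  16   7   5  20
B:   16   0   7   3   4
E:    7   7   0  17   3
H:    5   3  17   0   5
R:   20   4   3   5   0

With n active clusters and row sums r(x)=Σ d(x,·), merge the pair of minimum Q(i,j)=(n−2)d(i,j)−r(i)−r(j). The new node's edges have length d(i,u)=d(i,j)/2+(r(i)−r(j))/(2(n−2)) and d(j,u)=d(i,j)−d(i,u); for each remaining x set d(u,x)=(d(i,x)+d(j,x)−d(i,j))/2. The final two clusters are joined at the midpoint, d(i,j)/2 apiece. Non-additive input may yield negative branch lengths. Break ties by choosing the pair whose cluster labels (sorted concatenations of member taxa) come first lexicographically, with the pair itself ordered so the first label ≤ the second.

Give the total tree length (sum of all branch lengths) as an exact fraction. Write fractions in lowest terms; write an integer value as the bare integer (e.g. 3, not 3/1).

iteration 1: select A,H (d=5, Q=-63); attach at lengths (11/2, -1/2); label the merged cluster AH
  updated: d(AH,B)=7, d(AH,E)=19/2, d(AH,R)=10
iteration 2: select AH,B (d=7, Q=-61/2); attach at lengths (45/8, 11/8); label the merged cluster ABH
  updated: d(ABH,E)=19/4, d(ABH,R)=7/2
iteration 3: select ABH,E (d=19/4, Q=-45/4); attach at lengths (21/8, 17/8); label the merged cluster ABEH
  updated: d(ABEH,R)=7/8
iteration 4: select ABEH,R (d=7/8); attach at lengths (7/16, 7/16); label the merged cluster ABEHR
final tree: ((((A:11/2,H:-1/2):45/8,B:11/8):21/8,E:17/8):7/16,R:7/16)
total length: 141/8

141/8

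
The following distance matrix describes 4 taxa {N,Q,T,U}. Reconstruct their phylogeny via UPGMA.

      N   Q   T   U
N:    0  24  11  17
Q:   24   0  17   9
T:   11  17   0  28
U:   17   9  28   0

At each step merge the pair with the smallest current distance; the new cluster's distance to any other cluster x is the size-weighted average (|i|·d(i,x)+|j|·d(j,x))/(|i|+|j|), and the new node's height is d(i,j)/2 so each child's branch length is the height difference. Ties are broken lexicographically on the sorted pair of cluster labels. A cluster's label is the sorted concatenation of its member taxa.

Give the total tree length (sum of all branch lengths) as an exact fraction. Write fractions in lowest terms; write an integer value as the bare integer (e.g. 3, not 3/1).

63/2

iteration 1: select Q,U (d=9); attach at lengths (9/2, 9/2); label the merged cluster QU
  updated: d(N,QU)=41/2, d(QU,T)=45/2
iteration 2: select N,T (d=11); attach at lengths (11/2, 11/2); label the merged cluster NT
  updated: d(NT,QU)=43/2
iteration 3: select NT,QU (d=43/2); attach at lengths (21/4, 25/4); label the merged cluster NQTU
final tree: ((N:11/2,T:11/2):21/4,(Q:9/2,U:9/2):25/4)
total length: 63/2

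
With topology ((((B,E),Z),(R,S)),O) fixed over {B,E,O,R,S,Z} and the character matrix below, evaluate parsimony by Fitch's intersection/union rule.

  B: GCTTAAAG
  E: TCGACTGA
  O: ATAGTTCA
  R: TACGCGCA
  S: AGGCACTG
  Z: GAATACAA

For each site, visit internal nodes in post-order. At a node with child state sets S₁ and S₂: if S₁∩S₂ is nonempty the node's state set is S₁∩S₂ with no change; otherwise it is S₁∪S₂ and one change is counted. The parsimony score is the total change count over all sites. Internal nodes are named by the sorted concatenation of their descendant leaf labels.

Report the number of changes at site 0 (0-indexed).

[col 0] BE: children B:{G}, E:{T} ∪→ {G,T}; cost 1
[col 0] BEZ: children BE:{G,T}, Z:{G} ∩→ {G}; cost 0
[col 0] RS: children R:{T}, S:{A} ∪→ {A,T}; cost 1
[col 0] BERSZ: children BEZ:{G}, RS:{A,T} ∪→ {A,G,T}; cost 1
[col 0] BEORSZ: children BERSZ:{A,G,T}, O:{A} ∩→ {A}; cost 0
[col 1] BE: children B:{C}, E:{C} ∩→ {C}; cost 0
[col 1] BEZ: children BE:{C}, Z:{A} ∪→ {A,C}; cost 1
[col 1] RS: children R:{A}, S:{G} ∪→ {A,G}; cost 1
[col 1] BERSZ: children BEZ:{A,C}, RS:{A,G} ∩→ {A}; cost 0
[col 1] BEORSZ: children BERSZ:{A}, O:{T} ∪→ {A,T}; cost 1
[col 2] BE: children B:{T}, E:{G} ∪→ {G,T}; cost 1
[col 2] BEZ: children BE:{G,T}, Z:{A} ∪→ {A,G,T}; cost 1
[col 2] RS: children R:{C}, S:{G} ∪→ {C,G}; cost 1
[col 2] BERSZ: children BEZ:{A,G,T}, RS:{C,G} ∩→ {G}; cost 0
[col 2] BEORSZ: children BERSZ:{G}, O:{A} ∪→ {A,G}; cost 1
[col 3] BE: children B:{T}, E:{A} ∪→ {A,T}; cost 1
[col 3] BEZ: children BE:{A,T}, Z:{T} ∩→ {T}; cost 0
[col 3] RS: children R:{G}, S:{C} ∪→ {C,G}; cost 1
[col 3] BERSZ: children BEZ:{T}, RS:{C,G} ∪→ {C,G,T}; cost 1
[col 3] BEORSZ: children BERSZ:{C,G,T}, O:{G} ∩→ {G}; cost 0
[col 4] BE: children B:{A}, E:{C} ∪→ {A,C}; cost 1
[col 4] BEZ: children BE:{A,C}, Z:{A} ∩→ {A}; cost 0
[col 4] RS: children R:{C}, S:{A} ∪→ {A,C}; cost 1
[col 4] BERSZ: children BEZ:{A}, RS:{A,C} ∩→ {A}; cost 0
[col 4] BEORSZ: children BERSZ:{A}, O:{T} ∪→ {A,T}; cost 1
[col 5] BE: children B:{A}, E:{T} ∪→ {A,T}; cost 1
[col 5] BEZ: children BE:{A,T}, Z:{C} ∪→ {A,C,T}; cost 1
[col 5] RS: children R:{G}, S:{C} ∪→ {C,G}; cost 1
[col 5] BERSZ: children BEZ:{A,C,T}, RS:{C,G} ∩→ {C}; cost 0
[col 5] BEORSZ: children BERSZ:{C}, O:{T} ∪→ {C,T}; cost 1
[col 6] BE: children B:{A}, E:{G} ∪→ {A,G}; cost 1
[col 6] BEZ: children BE:{A,G}, Z:{A} ∩→ {A}; cost 0
[col 6] RS: children R:{C}, S:{T} ∪→ {C,T}; cost 1
[col 6] BERSZ: children BEZ:{A}, RS:{C,T} ∪→ {A,C,T}; cost 1
[col 6] BEORSZ: children BERSZ:{A,C,T}, O:{C} ∩→ {C}; cost 0
[col 7] BE: children B:{G}, E:{A} ∪→ {A,G}; cost 1
[col 7] BEZ: children BE:{A,G}, Z:{A} ∩→ {A}; cost 0
[col 7] RS: children R:{A}, S:{G} ∪→ {A,G}; cost 1
[col 7] BERSZ: children BEZ:{A}, RS:{A,G} ∩→ {A}; cost 0
[col 7] BEORSZ: children BERSZ:{A}, O:{A} ∩→ {A}; cost 0
per-site changes: [3, 3, 4, 3, 3, 4, 3, 2]; total = 25

3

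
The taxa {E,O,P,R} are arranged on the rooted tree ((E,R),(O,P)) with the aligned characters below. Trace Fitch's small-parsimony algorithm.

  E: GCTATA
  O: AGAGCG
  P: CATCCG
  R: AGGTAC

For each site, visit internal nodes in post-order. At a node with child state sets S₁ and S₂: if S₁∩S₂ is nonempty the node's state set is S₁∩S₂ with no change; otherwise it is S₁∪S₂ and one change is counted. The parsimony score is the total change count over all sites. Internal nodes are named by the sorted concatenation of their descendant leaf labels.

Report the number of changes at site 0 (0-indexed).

2

[col 0] ER: children E:{G}, R:{A} ∪→ {A,G}; cost 1
[col 0] OP: children O:{A}, P:{C} ∪→ {A,C}; cost 1
[col 0] EOPR: children ER:{A,G}, OP:{A,C} ∩→ {A}; cost 0
[col 1] ER: children E:{C}, R:{G} ∪→ {C,G}; cost 1
[col 1] OP: children O:{G}, P:{A} ∪→ {A,G}; cost 1
[col 1] EOPR: children ER:{C,G}, OP:{A,G} ∩→ {G}; cost 0
[col 2] ER: children E:{T}, R:{G} ∪→ {G,T}; cost 1
[col 2] OP: children O:{A}, P:{T} ∪→ {A,T}; cost 1
[col 2] EOPR: children ER:{G,T}, OP:{A,T} ∩→ {T}; cost 0
[col 3] ER: children E:{A}, R:{T} ∪→ {A,T}; cost 1
[col 3] OP: children O:{G}, P:{C} ∪→ {C,G}; cost 1
[col 3] EOPR: children ER:{A,T}, OP:{C,G} ∪→ {A,C,G,T}; cost 1
[col 4] ER: children E:{T}, R:{A} ∪→ {A,T}; cost 1
[col 4] OP: children O:{C}, P:{C} ∩→ {C}; cost 0
[col 4] EOPR: children ER:{A,T}, OP:{C} ∪→ {A,C,T}; cost 1
[col 5] ER: children E:{A}, R:{C} ∪→ {A,C}; cost 1
[col 5] OP: children O:{G}, P:{G} ∩→ {G}; cost 0
[col 5] EOPR: children ER:{A,C}, OP:{G} ∪→ {A,C,G}; cost 1
per-site changes: [2, 2, 2, 3, 2, 2]; total = 13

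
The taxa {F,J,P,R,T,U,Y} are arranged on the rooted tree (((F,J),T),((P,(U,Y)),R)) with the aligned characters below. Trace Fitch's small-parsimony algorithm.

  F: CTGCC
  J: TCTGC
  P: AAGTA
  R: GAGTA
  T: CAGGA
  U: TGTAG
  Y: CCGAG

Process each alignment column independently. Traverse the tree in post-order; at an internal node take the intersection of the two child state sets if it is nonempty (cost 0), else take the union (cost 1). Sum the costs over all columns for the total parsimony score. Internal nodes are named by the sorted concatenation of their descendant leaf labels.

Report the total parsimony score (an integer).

[col 0] FJ: children F:{C}, J:{T} ∪→ {C,T}; cost 1
[col 0] FJT: children FJ:{C,T}, T:{C} ∩→ {C}; cost 0
[col 0] UY: children U:{T}, Y:{C} ∪→ {C,T}; cost 1
[col 0] PUY: children P:{A}, UY:{C,T} ∪→ {A,C,T}; cost 1
[col 0] PRUY: children PUY:{A,C,T}, R:{G} ∪→ {A,C,G,T}; cost 1
[col 0] FJPRTUY: children FJT:{C}, PRUY:{A,C,G,T} ∩→ {C}; cost 0
[col 1] FJ: children F:{T}, J:{C} ∪→ {C,T}; cost 1
[col 1] FJT: children FJ:{C,T}, T:{A} ∪→ {A,C,T}; cost 1
[col 1] UY: children U:{G}, Y:{C} ∪→ {C,G}; cost 1
[col 1] PUY: children P:{A}, UY:{C,G} ∪→ {A,C,G}; cost 1
[col 1] PRUY: children PUY:{A,C,G}, R:{A} ∩→ {A}; cost 0
[col 1] FJPRTUY: children FJT:{A,C,T}, PRUY:{A} ∩→ {A}; cost 0
[col 2] FJ: children F:{G}, J:{T} ∪→ {G,T}; cost 1
[col 2] FJT: children FJ:{G,T}, T:{G} ∩→ {G}; cost 0
[col 2] UY: children U:{T}, Y:{G} ∪→ {G,T}; cost 1
[col 2] PUY: children P:{G}, UY:{G,T} ∩→ {G}; cost 0
[col 2] PRUY: children PUY:{G}, R:{G} ∩→ {G}; cost 0
[col 2] FJPRTUY: children FJT:{G}, PRUY:{G} ∩→ {G}; cost 0
[col 3] FJ: children F:{C}, J:{G} ∪→ {C,G}; cost 1
[col 3] FJT: children FJ:{C,G}, T:{G} ∩→ {G}; cost 0
[col 3] UY: children U:{A}, Y:{A} ∩→ {A}; cost 0
[col 3] PUY: children P:{T}, UY:{A} ∪→ {A,T}; cost 1
[col 3] PRUY: children PUY:{A,T}, R:{T} ∩→ {T}; cost 0
[col 3] FJPRTUY: children FJT:{G}, PRUY:{T} ∪→ {G,T}; cost 1
[col 4] FJ: children F:{C}, J:{C} ∩→ {C}; cost 0
[col 4] FJT: children FJ:{C}, T:{A} ∪→ {A,C}; cost 1
[col 4] UY: children U:{G}, Y:{G} ∩→ {G}; cost 0
[col 4] PUY: children P:{A}, UY:{G} ∪→ {A,G}; cost 1
[col 4] PRUY: children PUY:{A,G}, R:{A} ∩→ {A}; cost 0
[col 4] FJPRTUY: children FJT:{A,C}, PRUY:{A} ∩→ {A}; cost 0
per-site changes: [4, 4, 2, 3, 2]; total = 15

15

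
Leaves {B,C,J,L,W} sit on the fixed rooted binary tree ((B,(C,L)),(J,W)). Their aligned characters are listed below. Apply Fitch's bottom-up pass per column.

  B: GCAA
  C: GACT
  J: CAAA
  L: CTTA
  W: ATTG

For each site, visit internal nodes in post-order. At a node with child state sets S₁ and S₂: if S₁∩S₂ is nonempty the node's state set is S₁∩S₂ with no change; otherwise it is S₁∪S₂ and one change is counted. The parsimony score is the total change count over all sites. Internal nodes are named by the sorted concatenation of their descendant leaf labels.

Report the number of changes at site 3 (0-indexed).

2

CL@0: {G} ∪ {C} = {C,G} (union, +1)
BCL@0: {G} ∩ {C,G} = {G} (intersection, +0)
JW@0: {C} ∪ {A} = {A,C} (union, +1)
BCJLW@0: {G} ∪ {A,C} = {A,C,G} (union, +1)
CL@1: {A} ∪ {T} = {A,T} (union, +1)
BCL@1: {C} ∪ {A,T} = {A,C,T} (union, +1)
JW@1: {A} ∪ {T} = {A,T} (union, +1)
BCJLW@1: {A,C,T} ∩ {A,T} = {A,T} (intersection, +0)
CL@2: {C} ∪ {T} = {C,T} (union, +1)
BCL@2: {A} ∪ {C,T} = {A,C,T} (union, +1)
JW@2: {A} ∪ {T} = {A,T} (union, +1)
BCJLW@2: {A,C,T} ∩ {A,T} = {A,T} (intersection, +0)
CL@3: {T} ∪ {A} = {A,T} (union, +1)
BCL@3: {A} ∩ {A,T} = {A} (intersection, +0)
JW@3: {A} ∪ {G} = {A,G} (union, +1)
BCJLW@3: {A} ∩ {A,G} = {A} (intersection, +0)
per-site changes: [3, 3, 3, 2]; total = 11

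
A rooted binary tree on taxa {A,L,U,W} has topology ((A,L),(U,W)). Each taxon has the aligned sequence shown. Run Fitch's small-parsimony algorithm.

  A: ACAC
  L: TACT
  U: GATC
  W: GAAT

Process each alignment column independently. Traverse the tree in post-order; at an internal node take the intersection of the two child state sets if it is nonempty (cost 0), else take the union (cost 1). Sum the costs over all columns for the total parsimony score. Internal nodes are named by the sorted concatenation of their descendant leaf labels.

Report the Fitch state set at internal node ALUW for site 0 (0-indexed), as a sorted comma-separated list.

A,G,T

[col 0] AL: children A:{A}, L:{T} ∪→ {A,T}; cost 1
[col 0] UW: children U:{G}, W:{G} ∩→ {G}; cost 0
[col 0] ALUW: children AL:{A,T}, UW:{G} ∪→ {A,G,T}; cost 1
[col 1] AL: children A:{C}, L:{A} ∪→ {A,C}; cost 1
[col 1] UW: children U:{A}, W:{A} ∩→ {A}; cost 0
[col 1] ALUW: children AL:{A,C}, UW:{A} ∩→ {A}; cost 0
[col 2] AL: children A:{A}, L:{C} ∪→ {A,C}; cost 1
[col 2] UW: children U:{T}, W:{A} ∪→ {A,T}; cost 1
[col 2] ALUW: children AL:{A,C}, UW:{A,T} ∩→ {A}; cost 0
[col 3] AL: children A:{C}, L:{T} ∪→ {C,T}; cost 1
[col 3] UW: children U:{C}, W:{T} ∪→ {C,T}; cost 1
[col 3] ALUW: children AL:{C,T}, UW:{C,T} ∩→ {C,T}; cost 0
per-site changes: [2, 1, 2, 2]; total = 7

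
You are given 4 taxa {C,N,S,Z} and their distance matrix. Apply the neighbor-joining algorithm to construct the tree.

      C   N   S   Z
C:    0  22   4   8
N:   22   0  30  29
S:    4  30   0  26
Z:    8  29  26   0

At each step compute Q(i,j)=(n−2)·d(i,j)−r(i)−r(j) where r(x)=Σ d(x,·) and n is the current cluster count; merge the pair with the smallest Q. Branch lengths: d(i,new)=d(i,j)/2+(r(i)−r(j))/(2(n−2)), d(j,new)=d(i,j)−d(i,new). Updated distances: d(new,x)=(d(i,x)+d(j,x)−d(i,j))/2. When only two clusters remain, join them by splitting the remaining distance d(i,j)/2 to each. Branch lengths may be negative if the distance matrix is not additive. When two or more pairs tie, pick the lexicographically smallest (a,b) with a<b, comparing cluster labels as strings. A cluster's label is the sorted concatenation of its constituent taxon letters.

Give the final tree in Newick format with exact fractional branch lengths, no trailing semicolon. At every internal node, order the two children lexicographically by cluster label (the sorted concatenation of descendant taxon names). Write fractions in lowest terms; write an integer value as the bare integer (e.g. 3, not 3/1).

(((C:-9/2,S:17/2):5,N:19):5,Z:5)

iteration 1: select C,S (d=4, Q=-86); attach at lengths (-9/2, 17/2); label the merged cluster CS
  updated: d(CS,N)=24, d(CS,Z)=15
iteration 2: select CS,N (d=24, Q=-68); attach at lengths (5, 19); label the merged cluster CNS
  updated: d(CNS,Z)=10
iteration 3: select CNS,Z (d=10); attach at lengths (5, 5); label the merged cluster CNSZ
final tree: (((C:-9/2,S:17/2):5,N:19):5,Z:5)
total length: 38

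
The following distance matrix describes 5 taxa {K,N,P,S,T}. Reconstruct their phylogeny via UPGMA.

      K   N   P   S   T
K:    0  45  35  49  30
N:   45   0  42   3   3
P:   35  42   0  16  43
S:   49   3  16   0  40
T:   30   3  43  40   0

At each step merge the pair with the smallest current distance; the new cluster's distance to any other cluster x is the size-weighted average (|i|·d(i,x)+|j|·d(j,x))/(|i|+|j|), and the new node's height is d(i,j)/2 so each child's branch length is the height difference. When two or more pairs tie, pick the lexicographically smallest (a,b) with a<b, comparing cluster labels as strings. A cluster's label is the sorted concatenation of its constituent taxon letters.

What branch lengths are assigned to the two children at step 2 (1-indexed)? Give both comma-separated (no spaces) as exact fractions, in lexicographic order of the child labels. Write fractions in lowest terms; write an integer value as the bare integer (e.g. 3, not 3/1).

37/4,43/4

1. join N+S (d=3) ⇒ NS; edges |N|=3/2, |S|=3/2
  updated: d(K,NS)=47, d(NS,P)=29, d(NS,T)=43/2
2. join NS+T (d=43/2) ⇒ NST; edges |NS|=37/4, |T|=43/4
  updated: d(K,NST)=124/3, d(NST,P)=101/3
3. join NST+P (d=101/3) ⇒ NPST; edges |NST|=73/12, |P|=101/6
  updated: d(K,NPST)=159/4
4. join K+NPST (d=159/4) ⇒ KNPST; edges |K|=159/8, |NPST|=73/24
final tree: (K:159/8,(((N:3/2,S:3/2):37/4,T:43/4):73/12,P:101/6):73/24)
total length: 413/6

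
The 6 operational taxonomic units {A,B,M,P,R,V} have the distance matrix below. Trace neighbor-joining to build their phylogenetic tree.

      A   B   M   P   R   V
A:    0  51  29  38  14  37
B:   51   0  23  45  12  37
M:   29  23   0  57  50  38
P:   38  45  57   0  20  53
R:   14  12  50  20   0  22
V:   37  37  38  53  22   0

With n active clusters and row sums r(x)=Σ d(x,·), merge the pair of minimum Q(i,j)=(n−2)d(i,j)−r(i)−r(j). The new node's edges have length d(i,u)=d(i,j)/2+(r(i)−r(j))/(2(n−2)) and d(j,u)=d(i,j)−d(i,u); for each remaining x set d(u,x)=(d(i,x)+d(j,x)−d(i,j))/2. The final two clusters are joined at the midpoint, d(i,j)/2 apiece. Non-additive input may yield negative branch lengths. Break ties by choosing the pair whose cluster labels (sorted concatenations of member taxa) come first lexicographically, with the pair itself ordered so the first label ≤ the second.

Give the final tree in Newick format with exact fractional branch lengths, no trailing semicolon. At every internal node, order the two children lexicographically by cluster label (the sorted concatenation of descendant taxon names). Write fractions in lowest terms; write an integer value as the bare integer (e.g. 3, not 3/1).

(((A:101/8,((B:63/8,M:121/8):107/12,V:205/12):57/8):27/8,P:179/8):-19/16,R:-19/16)

iteration 1: select B,M (d=23, Q=-273); attach at lengths (63/8, 121/8); label the merged cluster BM
  updated: d(A,BM)=57/2, d(BM,P)=79/2, d(BM,R)=39/2, d(BM,V)=26
iteration 2: select BM,V (d=26, Q=-347/2); attach at lengths (107/12, 205/12); label the merged cluster BMV
  updated: d(A,BMV)=79/4, d(BMV,P)=133/4, d(BMV,R)=31/4
iteration 3: select A,BMV (d=79/4, Q=-93); attach at lengths (101/8, 57/8); label the merged cluster ABMV
  updated: d(ABMV,P)=103/4, d(ABMV,R)=1
iteration 4: select ABMV,P (d=103/4, Q=-187/4); attach at lengths (27/8, 179/8); label the merged cluster ABMPV
  updated: d(ABMPV,R)=-19/8
iteration 5: select ABMPV,R (d=-19/8); attach at lengths (-19/16, -19/16); label the merged cluster ABMPRV
final tree: (((A:101/8,((B:63/8,M:121/8):107/12,V:205/12):57/8):27/8,P:179/8):-19/16,R:-19/16)
total length: 737/8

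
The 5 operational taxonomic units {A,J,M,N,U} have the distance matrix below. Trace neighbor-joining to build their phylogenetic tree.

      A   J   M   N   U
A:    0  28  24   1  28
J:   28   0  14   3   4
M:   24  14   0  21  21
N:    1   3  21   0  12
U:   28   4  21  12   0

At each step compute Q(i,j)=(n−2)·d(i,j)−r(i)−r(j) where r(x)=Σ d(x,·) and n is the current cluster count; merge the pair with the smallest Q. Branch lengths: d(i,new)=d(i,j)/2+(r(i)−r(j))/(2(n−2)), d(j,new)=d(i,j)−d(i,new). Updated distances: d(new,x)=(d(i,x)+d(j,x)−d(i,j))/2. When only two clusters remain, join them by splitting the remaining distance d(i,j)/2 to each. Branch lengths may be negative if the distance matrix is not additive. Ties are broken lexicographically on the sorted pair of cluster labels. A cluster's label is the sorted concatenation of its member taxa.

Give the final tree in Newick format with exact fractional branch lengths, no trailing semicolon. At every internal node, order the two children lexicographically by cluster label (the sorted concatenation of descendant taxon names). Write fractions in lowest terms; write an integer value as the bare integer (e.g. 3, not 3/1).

step 1: merge (A,N) at d=1, Q=-115; branch lengths A→47/6, N→-41/6; new cluster AN
  updated: d(AN,J)=15, d(AN,M)=22, d(AN,U)=39/2
step 2: merge (AN,M) at d=22, Q=-139/2; branch lengths AN→87/8, M→89/8; new cluster AMN
  updated: d(AMN,J)=7/2, d(AMN,U)=37/4
step 3: merge (AMN,J) at d=7/2, Q=-67/4; branch lengths AMN→35/8, J→-7/8; new cluster AJMN
  updated: d(AJMN,U)=39/8
step 4: merge (AJMN,U) at d=39/8; branch lengths AJMN→39/16, U→39/16; new cluster AJMNU
final tree: ((((A:47/6,N:-41/6):87/8,M:89/8):35/8,J:-7/8):39/16,U:39/16)
total length: 251/8

((((A:47/6,N:-41/6):87/8,M:89/8):35/8,J:-7/8):39/16,U:39/16)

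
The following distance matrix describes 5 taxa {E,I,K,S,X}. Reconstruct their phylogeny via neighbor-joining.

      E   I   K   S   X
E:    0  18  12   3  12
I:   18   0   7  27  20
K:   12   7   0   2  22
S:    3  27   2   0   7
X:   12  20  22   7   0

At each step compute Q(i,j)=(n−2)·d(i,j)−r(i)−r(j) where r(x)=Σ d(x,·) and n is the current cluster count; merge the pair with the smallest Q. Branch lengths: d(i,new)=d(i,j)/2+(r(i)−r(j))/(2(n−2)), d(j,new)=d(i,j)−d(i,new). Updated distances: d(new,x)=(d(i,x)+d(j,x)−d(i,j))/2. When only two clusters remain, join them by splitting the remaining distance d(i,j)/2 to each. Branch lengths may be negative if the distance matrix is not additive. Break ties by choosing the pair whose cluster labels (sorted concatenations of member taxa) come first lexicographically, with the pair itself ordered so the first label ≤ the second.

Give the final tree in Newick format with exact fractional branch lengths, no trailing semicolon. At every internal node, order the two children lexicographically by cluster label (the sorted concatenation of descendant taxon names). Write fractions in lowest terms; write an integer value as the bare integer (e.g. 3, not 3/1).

1. join I+K (d=7, Q=-94) ⇒ IK; edges |I|=25/3, |K|=-4/3
  updated: d(E,IK)=23/2, d(IK,S)=11, d(IK,X)=35/2
2. join E+IK (d=23/2, Q=-87/2) ⇒ EIK; edges |E|=19/8, |IK|=73/8
  updated: d(EIK,S)=5/4, d(EIK,X)=9
3. join EIK+S (d=5/4, Q=-69/4) ⇒ EIKS; edges |EIK|=13/8, |S|=-3/8
  updated: d(EIKS,X)=59/8
4. join EIKS+X (d=59/8) ⇒ EIKSX; edges |EIKS|=59/16, |X|=59/16
final tree: (((E:19/8,(I:25/3,K:-4/3):73/8):13/8,S:-3/8):59/16,X:59/16)
total length: 217/8

(((E:19/8,(I:25/3,K:-4/3):73/8):13/8,S:-3/8):59/16,X:59/16)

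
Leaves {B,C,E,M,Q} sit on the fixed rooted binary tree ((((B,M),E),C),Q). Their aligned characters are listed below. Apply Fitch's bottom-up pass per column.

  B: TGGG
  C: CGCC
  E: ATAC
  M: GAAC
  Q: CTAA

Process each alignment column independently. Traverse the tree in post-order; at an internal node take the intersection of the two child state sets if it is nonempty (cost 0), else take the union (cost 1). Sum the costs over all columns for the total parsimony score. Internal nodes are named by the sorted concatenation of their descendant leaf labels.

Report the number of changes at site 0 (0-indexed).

3

[col 0] BM: children B:{T}, M:{G} ∪→ {G,T}; cost 1
[col 0] BEM: children BM:{G,T}, E:{A} ∪→ {A,G,T}; cost 1
[col 0] BCEM: children BEM:{A,G,T}, C:{C} ∪→ {A,C,G,T}; cost 1
[col 0] BCEMQ: children BCEM:{A,C,G,T}, Q:{C} ∩→ {C}; cost 0
[col 1] BM: children B:{G}, M:{A} ∪→ {A,G}; cost 1
[col 1] BEM: children BM:{A,G}, E:{T} ∪→ {A,G,T}; cost 1
[col 1] BCEM: children BEM:{A,G,T}, C:{G} ∩→ {G}; cost 0
[col 1] BCEMQ: children BCEM:{G}, Q:{T} ∪→ {G,T}; cost 1
[col 2] BM: children B:{G}, M:{A} ∪→ {A,G}; cost 1
[col 2] BEM: children BM:{A,G}, E:{A} ∩→ {A}; cost 0
[col 2] BCEM: children BEM:{A}, C:{C} ∪→ {A,C}; cost 1
[col 2] BCEMQ: children BCEM:{A,C}, Q:{A} ∩→ {A}; cost 0
[col 3] BM: children B:{G}, M:{C} ∪→ {C,G}; cost 1
[col 3] BEM: children BM:{C,G}, E:{C} ∩→ {C}; cost 0
[col 3] BCEM: children BEM:{C}, C:{C} ∩→ {C}; cost 0
[col 3] BCEMQ: children BCEM:{C}, Q:{A} ∪→ {A,C}; cost 1
per-site changes: [3, 3, 2, 2]; total = 10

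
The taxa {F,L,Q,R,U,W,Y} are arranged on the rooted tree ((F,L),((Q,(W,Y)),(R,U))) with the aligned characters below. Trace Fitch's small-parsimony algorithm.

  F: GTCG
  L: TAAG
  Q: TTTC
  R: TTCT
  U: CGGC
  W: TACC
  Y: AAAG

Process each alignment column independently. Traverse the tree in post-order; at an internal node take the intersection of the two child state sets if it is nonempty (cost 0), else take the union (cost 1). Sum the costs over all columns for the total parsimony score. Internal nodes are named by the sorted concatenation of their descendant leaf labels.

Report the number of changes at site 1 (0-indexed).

FL@0: {G} ∪ {T} = {G,T} (union, +1)
WY@0: {T} ∪ {A} = {A,T} (union, +1)
QWY@0: {T} ∩ {A,T} = {T} (intersection, +0)
RU@0: {T} ∪ {C} = {C,T} (union, +1)
QRUWY@0: {T} ∩ {C,T} = {T} (intersection, +0)
FLQRUWY@0: {G,T} ∩ {T} = {T} (intersection, +0)
FL@1: {T} ∪ {A} = {A,T} (union, +1)
WY@1: {A} ∩ {A} = {A} (intersection, +0)
QWY@1: {T} ∪ {A} = {A,T} (union, +1)
RU@1: {T} ∪ {G} = {G,T} (union, +1)
QRUWY@1: {A,T} ∩ {G,T} = {T} (intersection, +0)
FLQRUWY@1: {A,T} ∩ {T} = {T} (intersection, +0)
FL@2: {C} ∪ {A} = {A,C} (union, +1)
WY@2: {C} ∪ {A} = {A,C} (union, +1)
QWY@2: {T} ∪ {A,C} = {A,C,T} (union, +1)
RU@2: {C} ∪ {G} = {C,G} (union, +1)
QRUWY@2: {A,C,T} ∩ {C,G} = {C} (intersection, +0)
FLQRUWY@2: {A,C} ∩ {C} = {C} (intersection, +0)
FL@3: {G} ∩ {G} = {G} (intersection, +0)
WY@3: {C} ∪ {G} = {C,G} (union, +1)
QWY@3: {C} ∩ {C,G} = {C} (intersection, +0)
RU@3: {T} ∪ {C} = {C,T} (union, +1)
QRUWY@3: {C} ∩ {C,T} = {C} (intersection, +0)
FLQRUWY@3: {G} ∪ {C} = {C,G} (union, +1)
per-site changes: [3, 3, 4, 3]; total = 13

3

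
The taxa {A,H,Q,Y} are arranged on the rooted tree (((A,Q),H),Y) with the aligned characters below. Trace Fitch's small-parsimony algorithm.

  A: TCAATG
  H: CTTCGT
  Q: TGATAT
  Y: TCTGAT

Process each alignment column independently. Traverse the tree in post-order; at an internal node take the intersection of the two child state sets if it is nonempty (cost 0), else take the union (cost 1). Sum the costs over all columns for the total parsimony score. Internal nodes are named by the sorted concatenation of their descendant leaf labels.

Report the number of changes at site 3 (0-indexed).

site 0, node AQ: A={T} ∩ Q={T} → {T} (+0)
site 0, node AHQ: AQ={T} ∪ H={C} → {C,T} (+1)
site 0, node AHQY: AHQ={C,T} ∩ Y={T} → {T} (+0)
site 1, node AQ: A={C} ∪ Q={G} → {C,G} (+1)
site 1, node AHQ: AQ={C,G} ∪ H={T} → {C,G,T} (+1)
site 1, node AHQY: AHQ={C,G,T} ∩ Y={C} → {C} (+0)
site 2, node AQ: A={A} ∩ Q={A} → {A} (+0)
site 2, node AHQ: AQ={A} ∪ H={T} → {A,T} (+1)
site 2, node AHQY: AHQ={A,T} ∩ Y={T} → {T} (+0)
site 3, node AQ: A={A} ∪ Q={T} → {A,T} (+1)
site 3, node AHQ: AQ={A,T} ∪ H={C} → {A,C,T} (+1)
site 3, node AHQY: AHQ={A,C,T} ∪ Y={G} → {A,C,G,T} (+1)
site 4, node AQ: A={T} ∪ Q={A} → {A,T} (+1)
site 4, node AHQ: AQ={A,T} ∪ H={G} → {A,G,T} (+1)
site 4, node AHQY: AHQ={A,G,T} ∩ Y={A} → {A} (+0)
site 5, node AQ: A={G} ∪ Q={T} → {G,T} (+1)
site 5, node AHQ: AQ={G,T} ∩ H={T} → {T} (+0)
site 5, node AHQY: AHQ={T} ∩ Y={T} → {T} (+0)
per-site changes: [1, 2, 1, 3, 2, 1]; total = 10

3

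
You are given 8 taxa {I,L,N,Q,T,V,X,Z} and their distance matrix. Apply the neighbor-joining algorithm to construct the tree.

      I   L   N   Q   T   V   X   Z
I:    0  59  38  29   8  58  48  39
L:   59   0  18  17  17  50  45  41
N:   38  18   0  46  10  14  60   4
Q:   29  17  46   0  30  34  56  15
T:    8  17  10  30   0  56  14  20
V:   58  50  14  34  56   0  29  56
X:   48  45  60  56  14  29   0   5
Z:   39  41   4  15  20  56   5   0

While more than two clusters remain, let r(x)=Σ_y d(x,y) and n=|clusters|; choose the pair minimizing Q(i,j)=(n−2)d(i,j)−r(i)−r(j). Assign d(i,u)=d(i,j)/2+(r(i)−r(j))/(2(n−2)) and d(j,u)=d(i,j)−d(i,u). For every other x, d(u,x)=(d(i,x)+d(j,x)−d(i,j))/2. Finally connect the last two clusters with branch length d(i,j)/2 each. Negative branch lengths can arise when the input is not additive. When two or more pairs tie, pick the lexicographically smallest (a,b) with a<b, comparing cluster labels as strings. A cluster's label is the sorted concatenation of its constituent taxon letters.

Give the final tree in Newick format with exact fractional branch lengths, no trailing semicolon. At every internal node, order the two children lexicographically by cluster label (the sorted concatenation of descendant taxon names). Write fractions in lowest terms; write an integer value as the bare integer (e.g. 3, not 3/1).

iteration 1: select X,Z (d=5, Q=-407); attach at lengths (107/12, -47/12); label the merged cluster XZ
  updated: d(I,XZ)=41, d(L,XZ)=81/2, d(N,XZ)=59/2, d(Q,XZ)=33, d(T,XZ)=29/2, d(V,XZ)=40
iteration 2: select N,V (d=14, Q=-675/2); attach at lengths (-53/20, 333/20); label the merged cluster NV
  updated: d(I,NV)=41, d(L,NV)=27, d(NV,Q)=33, d(NV,T)=26, d(NV,XZ)=111/4
iteration 3: select I,T (d=8, Q=-483/2); attach at lengths (229/16, -101/16); label the merged cluster IT
  updated: d(IT,L)=34, d(IT,NV)=59/2, d(IT,Q)=51/2, d(IT,XZ)=95/4
iteration 4: select L,Q (d=17, Q=-176); attach at lengths (61/6, 41/6); label the merged cluster LQ
  updated: d(IT,LQ)=85/4, d(LQ,NV)=43/2, d(LQ,XZ)=113/4
iteration 5: select IT,XZ (d=95/4, Q=-427/4); attach at lengths (169/16, 211/16); label the merged cluster ITXZ
  updated: d(ITXZ,LQ)=103/8, d(ITXZ,NV)=67/4
iteration 6: select ITXZ,LQ (d=103/8, Q=-409/8); attach at lengths (65/16, 141/16); label the merged cluster ILQTXZ
  updated: d(ILQTXZ,NV)=203/16
iteration 7: select ILQTXZ,NV (d=203/16); attach at lengths (203/32, 203/32); label the merged cluster ILNQTVXZ
final tree: ((((I:229/16,T:-101/16):169/16,(X:107/12,Z:-47/12):211/16):65/16,(L:61/6,Q:41/6):141/16):203/32,(N:-53/20,V:333/20):203/32)
total length: 1493/16

((((I:229/16,T:-101/16):169/16,(X:107/12,Z:-47/12):211/16):65/16,(L:61/6,Q:41/6):141/16):203/32,(N:-53/20,V:333/20):203/32)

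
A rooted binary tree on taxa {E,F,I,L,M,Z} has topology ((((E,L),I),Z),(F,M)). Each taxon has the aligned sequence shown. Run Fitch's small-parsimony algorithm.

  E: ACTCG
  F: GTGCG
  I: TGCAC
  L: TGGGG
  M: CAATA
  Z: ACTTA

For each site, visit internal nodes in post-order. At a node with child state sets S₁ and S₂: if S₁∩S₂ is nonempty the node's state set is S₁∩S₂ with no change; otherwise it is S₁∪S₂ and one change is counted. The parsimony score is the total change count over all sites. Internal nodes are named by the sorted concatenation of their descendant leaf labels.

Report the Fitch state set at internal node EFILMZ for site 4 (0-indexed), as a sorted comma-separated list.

A,G

[col 0] EL: children E:{A}, L:{T} ∪→ {A,T}; cost 1
[col 0] EIL: children EL:{A,T}, I:{T} ∩→ {T}; cost 0
[col 0] EILZ: children EIL:{T}, Z:{A} ∪→ {A,T}; cost 1
[col 0] FM: children F:{G}, M:{C} ∪→ {C,G}; cost 1
[col 0] EFILMZ: children EILZ:{A,T}, FM:{C,G} ∪→ {A,C,G,T}; cost 1
[col 1] EL: children E:{C}, L:{G} ∪→ {C,G}; cost 1
[col 1] EIL: children EL:{C,G}, I:{G} ∩→ {G}; cost 0
[col 1] EILZ: children EIL:{G}, Z:{C} ∪→ {C,G}; cost 1
[col 1] FM: children F:{T}, M:{A} ∪→ {A,T}; cost 1
[col 1] EFILMZ: children EILZ:{C,G}, FM:{A,T} ∪→ {A,C,G,T}; cost 1
[col 2] EL: children E:{T}, L:{G} ∪→ {G,T}; cost 1
[col 2] EIL: children EL:{G,T}, I:{C} ∪→ {C,G,T}; cost 1
[col 2] EILZ: children EIL:{C,G,T}, Z:{T} ∩→ {T}; cost 0
[col 2] FM: children F:{G}, M:{A} ∪→ {A,G}; cost 1
[col 2] EFILMZ: children EILZ:{T}, FM:{A,G} ∪→ {A,G,T}; cost 1
[col 3] EL: children E:{C}, L:{G} ∪→ {C,G}; cost 1
[col 3] EIL: children EL:{C,G}, I:{A} ∪→ {A,C,G}; cost 1
[col 3] EILZ: children EIL:{A,C,G}, Z:{T} ∪→ {A,C,G,T}; cost 1
[col 3] FM: children F:{C}, M:{T} ∪→ {C,T}; cost 1
[col 3] EFILMZ: children EILZ:{A,C,G,T}, FM:{C,T} ∩→ {C,T}; cost 0
[col 4] EL: children E:{G}, L:{G} ∩→ {G}; cost 0
[col 4] EIL: children EL:{G}, I:{C} ∪→ {C,G}; cost 1
[col 4] EILZ: children EIL:{C,G}, Z:{A} ∪→ {A,C,G}; cost 1
[col 4] FM: children F:{G}, M:{A} ∪→ {A,G}; cost 1
[col 4] EFILMZ: children EILZ:{A,C,G}, FM:{A,G} ∩→ {A,G}; cost 0
per-site changes: [4, 4, 4, 4, 3]; total = 19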